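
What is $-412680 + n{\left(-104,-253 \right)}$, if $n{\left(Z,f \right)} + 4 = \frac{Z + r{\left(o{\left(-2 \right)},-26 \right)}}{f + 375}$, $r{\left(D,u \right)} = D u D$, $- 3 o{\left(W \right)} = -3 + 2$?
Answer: $- \frac{226563997}{549} \approx -4.1269 \cdot 10^{5}$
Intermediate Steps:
$o{\left(W \right)} = \frac{1}{3}$ ($o{\left(W \right)} = - \frac{-3 + 2}{3} = \left(- \frac{1}{3}\right) \left(-1\right) = \frac{1}{3}$)
$r{\left(D,u \right)} = u D^{2}$
$n{\left(Z,f \right)} = -4 + \frac{- \frac{26}{9} + Z}{375 + f}$ ($n{\left(Z,f \right)} = -4 + \frac{Z - \frac{26}{9}}{f + 375} = -4 + \frac{Z - \frac{26}{9}}{375 + f} = -4 + \frac{- \frac{26}{9} + Z}{375 + f}$)
$-412680 + n{\left(-104,-253 \right)} = -412680 + \frac{- \frac{13526}{9} - 104 - -1012}{375 - 253} = -412680 + \frac{- \frac{13526}{9} - 104 + 1012}{122} = -412680 + \frac{1}{122} \left(- \frac{5354}{9}\right) = -412680 - \frac{2677}{549} = - \frac{226563997}{549}$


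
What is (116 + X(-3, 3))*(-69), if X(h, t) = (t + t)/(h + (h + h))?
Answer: -7958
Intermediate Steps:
X(h, t) = 2*t/(3*h) (X(h, t) = (2*t)/(h + 2*h) = (2*t)/((3*h)) = (2*t)*(1/(3*h)) = 2*t/(3*h))
(116 + X(-3, 3))*(-69) = (116 + (⅔)*3/(-3))*(-69) = (116 + (⅔)*3*(-⅓))*(-69) = (116 - ⅔)*(-69) = (346/3)*(-69) = -7958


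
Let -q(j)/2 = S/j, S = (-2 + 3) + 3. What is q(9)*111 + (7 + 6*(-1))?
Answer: -293/3 ≈ -97.667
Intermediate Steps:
S = 4 (S = 1 + 3 = 4)
q(j) = -8/j
q(9)*111 + (7 + 6*(-1)) = -8/9*111 + (7 + 6*(-1)) = -8*1/9*111 + (7 - 6) = -8/9*111 + 1 = -296/3 + 1 = -293/3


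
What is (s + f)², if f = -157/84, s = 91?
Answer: 56055169/7056 ≈ 7944.3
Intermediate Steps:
f = -157/84 (f = -157*1/84 = -157/84 ≈ -1.8690)
(s + f)² = (91 - 157/84)² = (7487/84)² = 56055169/7056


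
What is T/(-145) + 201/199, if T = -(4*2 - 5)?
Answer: 29742/28855 ≈ 1.0307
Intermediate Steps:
T = -3 (T = -(8 - 5) = -1*3 = -3)
T/(-145) + 201/199 = -3/(-145) + 201/199 = -3*(-1/145) + 201*(1/199) = 3/145 + 201/199 = 29742/28855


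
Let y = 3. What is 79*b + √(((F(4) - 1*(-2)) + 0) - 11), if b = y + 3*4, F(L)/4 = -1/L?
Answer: 1185 + I*√10 ≈ 1185.0 + 3.1623*I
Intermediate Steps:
F(L) = -4/L (F(L) = 4*(-1/L) = -4/L)
b = 15 (b = 3 + 3*4 = 3 + 12 = 15)
79*b + √(((F(4) - 1*(-2)) + 0) - 11) = 79*15 + √(((-4/4 - 1*(-2)) + 0) - 11) = 1185 + √(((-4*¼ + 2) + 0) - 11) = 1185 + √(((-1 + 2) + 0) - 11) = 1185 + √((1 + 0) - 11) = 1185 + √(1 - 11) = 1185 + √(-10) = 1185 + I*√10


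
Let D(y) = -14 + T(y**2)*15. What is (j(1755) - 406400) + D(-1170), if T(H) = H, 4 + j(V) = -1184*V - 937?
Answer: 18048225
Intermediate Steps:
j(V) = -941 - 1184*V (j(V) = -4 + (-1184*V - 937) = -4 + (-937 - 1184*V) = -941 - 1184*V)
D(y) = -14 + 15*y**2 (D(y) = -14 + y**2*15 = -14 + 15*y**2)
(j(1755) - 406400) + D(-1170) = ((-941 - 1184*1755) - 406400) + (-14 + 15*(-1170)**2) = ((-941 - 2077920) - 406400) + (-14 + 15*1368900) = (-2078861 - 406400) + (-14 + 20533500) = -2485261 + 20533486 = 18048225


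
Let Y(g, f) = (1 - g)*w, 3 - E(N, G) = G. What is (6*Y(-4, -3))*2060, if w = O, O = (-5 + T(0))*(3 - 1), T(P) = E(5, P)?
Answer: -247200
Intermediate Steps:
E(N, G) = 3 - G
T(P) = 3 - P
O = -4 (O = (-5 + (3 - 1*0))*(3 - 1) = (-5 + (3 + 0))*2 = (-5 + 3)*2 = -2*2 = -4)
w = -4
Y(g, f) = -4 + 4*g (Y(g, f) = (1 - g)*(-4) = -4 + 4*g)
(6*Y(-4, -3))*2060 = (6*(-4 + 4*(-4)))*2060 = (6*(-4 - 16))*2060 = (6*(-20))*2060 = -120*2060 = -247200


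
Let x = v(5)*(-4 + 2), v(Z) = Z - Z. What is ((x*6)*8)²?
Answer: 0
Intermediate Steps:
v(Z) = 0
x = 0 (x = 0*(-4 + 2) = 0*(-2) = 0)
((x*6)*8)² = ((0*6)*8)² = (0*8)² = 0² = 0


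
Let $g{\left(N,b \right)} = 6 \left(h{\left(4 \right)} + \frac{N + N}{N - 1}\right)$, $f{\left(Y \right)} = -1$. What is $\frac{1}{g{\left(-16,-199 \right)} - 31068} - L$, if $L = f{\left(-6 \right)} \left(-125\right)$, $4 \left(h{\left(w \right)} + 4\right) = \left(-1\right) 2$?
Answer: $- \frac{66052892}{528423} \approx -125.0$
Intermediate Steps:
$h{\left(w \right)} = - \frac{9}{2}$ ($h{\left(w \right)} = -4 + \frac{\left(-1\right) 2}{4} = -4 + \frac{1}{4} \left(-2\right) = -4 - \frac{1}{2} = - \frac{9}{2}$)
$L = 125$ ($L = \left(-1\right) \left(-125\right) = 125$)
$g{\left(N,b \right)} = -27 + \frac{12 N}{-1 + N}$ ($g{\left(N,b \right)} = 6 \left(- \frac{9}{2} + \frac{N + N}{N - 1}\right) = 6 \left(- \frac{9}{2} + \frac{2 N}{-1 + N}\right) = -27 + \frac{12 N}{-1 + N}$)
$\frac{1}{g{\left(-16,-199 \right)} - 31068} - L = \frac{1}{\frac{3 \left(9 - -80\right)}{-1 - 16} - 31068} - 125 = \frac{1}{\frac{3 \left(9 + 80\right)}{-17} - 31068} - 125 = \frac{1}{3 \left(- \frac{1}{17}\right) 89 - 31068} - 125 = \frac{1}{- \frac{267}{17} - 31068} - 125 = \frac{1}{- \frac{528423}{17}} - 125 = - \frac{17}{528423} - 125 = - \frac{66052892}{528423}$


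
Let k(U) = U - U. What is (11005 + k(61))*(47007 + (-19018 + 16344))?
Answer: 487884665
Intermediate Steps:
k(U) = 0
(11005 + k(61))*(47007 + (-19018 + 16344)) = (11005 + 0)*(47007 + (-19018 + 16344)) = 11005*(47007 - 2674) = 11005*44333 = 487884665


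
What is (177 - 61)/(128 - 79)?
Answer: 116/49 ≈ 2.3673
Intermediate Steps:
(177 - 61)/(128 - 79) = 116/49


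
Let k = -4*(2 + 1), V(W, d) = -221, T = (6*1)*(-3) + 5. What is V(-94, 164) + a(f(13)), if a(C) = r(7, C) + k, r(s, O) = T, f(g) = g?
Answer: -246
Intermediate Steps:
T = -13 (T = 6*(-3) + 5 = -18 + 5 = -13)
r(s, O) = -13
k = -12 (k = -4*3 = -12)
a(C) = -25 (a(C) = -13 - 12 = -25)
V(-94, 164) + a(f(13)) = -221 - 25 = -246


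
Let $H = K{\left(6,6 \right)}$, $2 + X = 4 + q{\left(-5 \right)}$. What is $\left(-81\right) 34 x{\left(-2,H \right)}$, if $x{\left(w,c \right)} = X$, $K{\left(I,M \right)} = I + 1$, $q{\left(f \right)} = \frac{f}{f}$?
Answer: $-8262$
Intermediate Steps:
$q{\left(f \right)} = 1$
$K{\left(I,M \right)} = 1 + I$
$X = 3$ ($X = -2 + \left(4 + 1\right) = -2 + 5 = 3$)
$H = 7$ ($H = 1 + 6 = 7$)
$x{\left(w,c \right)} = 3$
$\left(-81\right) 34 x{\left(-2,H \right)} = \left(-81\right) 34 \cdot 3 = \left(-2754\right) 3 = -8262$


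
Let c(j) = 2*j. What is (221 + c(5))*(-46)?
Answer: -10626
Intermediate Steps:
(221 + c(5))*(-46) = (221 + 2*5)*(-46) = (221 + 10)*(-46) = 231*(-46) = -10626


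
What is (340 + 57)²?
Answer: 157609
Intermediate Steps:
(340 + 57)² = 397² = 157609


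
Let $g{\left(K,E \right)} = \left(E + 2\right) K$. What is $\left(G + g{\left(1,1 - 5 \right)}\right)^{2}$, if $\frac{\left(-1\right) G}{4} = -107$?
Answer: $181476$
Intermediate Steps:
$G = 428$ ($G = \left(-4\right) \left(-107\right) = 428$)
$g{\left(K,E \right)} = K \left(2 + E\right)$ ($g{\left(K,E \right)} = \left(2 + E\right) K = K \left(2 + E\right)$)
$\left(G + g{\left(1,1 - 5 \right)}\right)^{2} = \left(428 + 1 \left(2 + \left(1 - 5\right)\right)\right)^{2} = \left(428 + 1 \left(2 - 4\right)\right)^{2} = \left(428 + 1 \left(-2\right)\right)^{2} = \left(428 - 2\right)^{2} = 426^{2} = 181476$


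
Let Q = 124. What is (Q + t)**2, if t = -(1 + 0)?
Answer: 15129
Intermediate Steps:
t = -1 (t = -1*1 = -1)
(Q + t)**2 = (124 - 1)**2 = 123**2 = 15129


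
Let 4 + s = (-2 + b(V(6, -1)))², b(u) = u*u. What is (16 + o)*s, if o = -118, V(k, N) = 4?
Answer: -19584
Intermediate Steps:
b(u) = u²
s = 192 (s = -4 + (-2 + 4²)² = -4 + (-2 + 16)² = -4 + 14² = -4 + 196 = 192)
(16 + o)*s = (16 - 118)*192 = -102*192 = -19584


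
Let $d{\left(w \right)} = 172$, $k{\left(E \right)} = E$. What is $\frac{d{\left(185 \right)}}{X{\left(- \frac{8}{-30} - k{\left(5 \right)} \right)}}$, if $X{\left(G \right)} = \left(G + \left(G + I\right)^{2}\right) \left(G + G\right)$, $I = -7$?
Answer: $- \frac{290250}{2123681} \approx -0.13667$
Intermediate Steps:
$X{\left(G \right)} = 2 G \left(G + \left(-7 + G\right)^{2}\right)$ ($X{\left(G \right)} = \left(G + \left(G - 7\right)^{2}\right) \left(G + G\right) = \left(G + \left(-7 + G\right)^{2}\right) 2 G = 2 G \left(G + \left(-7 + G\right)^{2}\right)$)
$\frac{d{\left(185 \right)}}{X{\left(- \frac{8}{-30} - k{\left(5 \right)} \right)}} = \frac{172}{2 \left(- \frac{8}{-30} - 5\right) \left(\left(- \frac{8}{-30} - 5\right) + \left(-7 - \left(5 + \frac{8}{-30}\right)\right)^{2}\right)} = \frac{172}{2 \left(\left(-8\right) \left(- \frac{1}{30}\right) - 5\right) \left(\left(\left(-8\right) \left(- \frac{1}{30}\right) - 5\right) + \left(-7 - \frac{71}{15}\right)^{2}\right)} = \frac{172}{2 \left(\frac{4}{15} - 5\right) \left(\left(\frac{4}{15} - 5\right) + \left(-7 + \left(\frac{4}{15} - 5\right)\right)^{2}\right)} = \frac{172}{2 \left(- \frac{71}{15}\right) \left(- \frac{71}{15} + \left(-7 - \frac{71}{15}\right)^{2}\right)} = \frac{172}{2 \left(- \frac{71}{15}\right) \left(- \frac{71}{15} + \left(- \frac{176}{15}\right)^{2}\right)} = \frac{172}{2 \left(- \frac{71}{15}\right) \left(- \frac{71}{15} + \frac{30976}{225}\right)} = \frac{172}{2 \left(- \frac{71}{15}\right) \frac{29911}{225}} = \frac{172}{- \frac{4247362}{3375}} = 172 \left(- \frac{3375}{4247362}\right) = - \frac{290250}{2123681}$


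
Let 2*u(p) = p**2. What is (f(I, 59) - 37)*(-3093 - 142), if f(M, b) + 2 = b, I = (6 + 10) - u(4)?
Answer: -64700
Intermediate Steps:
u(p) = p**2/2
I = 8 (I = (6 + 10) - 4**2/2 = 16 - 16/2 = 16 - 1*8 = 16 - 8 = 8)
f(M, b) = -2 + b
(f(I, 59) - 37)*(-3093 - 142) = ((-2 + 59) - 37)*(-3093 - 142) = (57 - 37)*(-3235) = 20*(-3235) = -64700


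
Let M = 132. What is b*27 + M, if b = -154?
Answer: -4026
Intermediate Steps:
b*27 + M = -154*27 + 132 = -4158 + 132 = -4026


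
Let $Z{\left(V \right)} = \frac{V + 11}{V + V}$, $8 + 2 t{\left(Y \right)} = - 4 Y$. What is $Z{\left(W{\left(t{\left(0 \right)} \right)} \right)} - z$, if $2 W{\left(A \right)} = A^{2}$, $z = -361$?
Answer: $\frac{5795}{16} \approx 362.19$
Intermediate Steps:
$t{\left(Y \right)} = -4 - 2 Y$ ($t{\left(Y \right)} = -4 + \frac{\left(-4\right) Y}{2} = -4 - 2 Y$)
$W{\left(A \right)} = \frac{A^{2}}{2}$
$Z{\left(V \right)} = \frac{11 + V}{2 V}$
$Z{\left(W{\left(t{\left(0 \right)} \right)} \right)} - z = \frac{11 + \frac{\left(-4 - 0\right)^{2}}{2}}{2 \frac{\left(-4 - 0\right)^{2}}{2}} - -361 = \frac{11 + \frac{\left(-4 + 0\right)^{2}}{2}}{2 \frac{\left(-4 + 0\right)^{2}}{2}} + 361 = \frac{11 + \frac{\left(-4\right)^{2}}{2}}{2 \frac{\left(-4\right)^{2}}{2}} + 361 = \frac{11 + \frac{1}{2} \cdot 16}{2 \cdot \frac{1}{2} \cdot 16} + 361 = \frac{11 + 8}{2 \cdot 8} + 361 = \frac{1}{2} \cdot \frac{1}{8} \cdot 19 + 361 = \frac{19}{16} + 361 = \frac{5795}{16}$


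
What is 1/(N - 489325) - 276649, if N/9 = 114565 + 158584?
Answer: -544726307383/1969016 ≈ -2.7665e+5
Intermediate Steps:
N = 2458341 (N = 9*(114565 + 158584) = 9*273149 = 2458341)
1/(N - 489325) - 276649 = 1/(2458341 - 489325) - 276649 = 1/1969016 - 276649 = -544726307383/1969016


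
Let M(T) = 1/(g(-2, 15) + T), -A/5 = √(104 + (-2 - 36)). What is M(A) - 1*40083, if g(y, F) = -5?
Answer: -13026974/325 - √66/325 ≈ -40083.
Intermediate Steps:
A = -5*√66 (A = -5*√(104 + (-2 - 36)) = -5*√(104 - 38) = -5*√66 ≈ -40.620)
M(T) = 1/(-5 + T)
M(A) - 1*40083 = 1/(-5 - 5*√66) - 1*40083 = 1/(-5 - 5*√66) - 40083 = -40083 + 1/(-5 - 5*√66)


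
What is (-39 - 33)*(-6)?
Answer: 432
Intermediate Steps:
(-39 - 33)*(-6) = -72*(-6) = 432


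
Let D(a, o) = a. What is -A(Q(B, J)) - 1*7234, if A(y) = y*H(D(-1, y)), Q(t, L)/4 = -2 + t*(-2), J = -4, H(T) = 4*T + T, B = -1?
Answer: -7234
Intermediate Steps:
H(T) = 5*T
Q(t, L) = -8 - 8*t (Q(t, L) = 4*(-2 + t*(-2)) = 4*(-2 - 2*t) = -8 - 8*t)
A(y) = -5*y (A(y) = y*(5*(-1)) = y*(-5) = -5*y)
-A(Q(B, J)) - 1*7234 = -(-5)*(-8 - 8*(-1)) - 1*7234 = -(-5)*(-8 + 8) - 7234 = -(-5)*0 - 7234 = -1*0 - 7234 = 0 - 7234 = -7234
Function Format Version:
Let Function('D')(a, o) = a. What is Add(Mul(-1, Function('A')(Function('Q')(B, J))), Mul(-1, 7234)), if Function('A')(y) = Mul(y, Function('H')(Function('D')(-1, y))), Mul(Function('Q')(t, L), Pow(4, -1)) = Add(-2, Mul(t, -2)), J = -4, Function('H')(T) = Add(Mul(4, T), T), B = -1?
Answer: -7234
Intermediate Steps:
Function('H')(T) = Mul(5, T)
Function('Q')(t, L) = Add(-8, Mul(-8, t)) (Function('Q')(t, L) = Mul(4, Add(-2, Mul(t, -2))) = Mul(4, Add(-2, Mul(-2, t))) = Add(-8, Mul(-8, t)))
Function('A')(y) = Mul(-5, y) (Function('A')(y) = Mul(y, Mul(5, -1)) = Mul(y, -5) = Mul(-5, y))
Add(Mul(-1, Function('A')(Function('Q')(B, J))), Mul(-1, 7234)) = Add(Mul(-1, Mul(-5, Add(-8, Mul(-8, -1)))), Mul(-1, 7234)) = Add(Mul(-1, Mul(-5, Add(-8, 8))), -7234) = Add(Mul(-1, Mul(-5, 0)), -7234) = Add(Mul(-1, 0), -7234) = Add(0, -7234) = -7234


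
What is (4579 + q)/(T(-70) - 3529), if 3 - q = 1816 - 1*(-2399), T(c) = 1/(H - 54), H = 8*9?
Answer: -6606/63521 ≈ -0.10400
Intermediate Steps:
H = 72
T(c) = 1/18 (T(c) = 1/(72 - 54) = 1/18)
q = -4212 (q = 3 - (1816 - 1*(-2399)) = 3 - (1816 + 2399) = 3 - 1*4215 = 3 - 4215 = -4212)
(4579 + q)/(T(-70) - 3529) = (4579 - 4212)/(1/18 - 3529) = 367/(-63521/18) = 367*(-18/63521) = -6606/63521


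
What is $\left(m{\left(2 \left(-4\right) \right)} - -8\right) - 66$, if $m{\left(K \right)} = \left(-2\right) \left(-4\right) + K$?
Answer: $-58$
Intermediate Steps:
$m{\left(K \right)} = 8 + K$
$\left(m{\left(2 \left(-4\right) \right)} - -8\right) - 66 = \left(\left(8 + 2 \left(-4\right)\right) - -8\right) - 66 = \left(\left(8 - 8\right) + 8\right) - 66 = \left(0 + 8\right) - 66 = 8 - 66 = -58$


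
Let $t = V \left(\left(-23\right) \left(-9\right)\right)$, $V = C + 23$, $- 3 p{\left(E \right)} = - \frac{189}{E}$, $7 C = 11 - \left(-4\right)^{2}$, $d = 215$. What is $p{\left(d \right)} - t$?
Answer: $- \frac{6942339}{1505} \approx -4612.9$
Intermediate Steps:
$C = - \frac{5}{7}$ ($C = \frac{11 - \left(-4\right)^{2}}{7} = \frac{11 - 16}{7} = \frac{1}{7} \left(-5\right) = - \frac{5}{7} \approx -0.71429$)
$p{\left(E \right)} = \frac{63}{E}$ ($p{\left(E \right)} = - \frac{\left(-189\right) \frac{1}{E}}{3} = \frac{63}{E}$)
$V = \frac{156}{7}$ ($V = - \frac{5}{7} + 23 = \frac{156}{7} \approx 22.286$)
$t = \frac{32292}{7}$ ($t = \frac{156 \left(\left(-23\right) \left(-9\right)\right)}{7} = \frac{156}{7} \cdot 207 = \frac{32292}{7} \approx 4613.1$)
$p{\left(d \right)} - t = \frac{63}{215} - \frac{32292}{7} = - \frac{6942339}{1505}$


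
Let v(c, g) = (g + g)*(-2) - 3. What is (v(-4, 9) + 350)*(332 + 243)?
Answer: 178825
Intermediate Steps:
v(c, g) = -3 - 4*g (v(c, g) = (2*g)*(-2) - 3 = -4*g - 3 = -3 - 4*g)
(v(-4, 9) + 350)*(332 + 243) = ((-3 - 4*9) + 350)*(332 + 243) = ((-3 - 36) + 350)*575 = (-39 + 350)*575 = 311*575 = 178825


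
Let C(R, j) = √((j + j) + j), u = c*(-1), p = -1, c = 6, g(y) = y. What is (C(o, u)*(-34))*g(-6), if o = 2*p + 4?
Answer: 612*I*√2 ≈ 865.5*I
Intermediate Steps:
u = -6 (u = 6*(-1) = -6)
o = 2 (o = 2*(-1) + 4 = -2 + 4 = 2)
C(R, j) = √3*√j (C(R, j) = √(2*j + j) = √(3*j) = √3*√j)
(C(o, u)*(-34))*g(-6) = ((√3*√(-6))*(-34))*(-6) = ((√3*(I*√6))*(-34))*(-6) = ((3*I*√2)*(-34))*(-6) = -102*I*√2*(-6) = 612*I*√2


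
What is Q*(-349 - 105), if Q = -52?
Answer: 23608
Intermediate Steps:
Q*(-349 - 105) = -52*(-349 - 105) = -52*(-454) = 23608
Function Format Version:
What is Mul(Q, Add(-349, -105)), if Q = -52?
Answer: 23608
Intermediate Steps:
Mul(Q, Add(-349, -105)) = Mul(-52, Add(-349, -105)) = Mul(-52, -454) = 23608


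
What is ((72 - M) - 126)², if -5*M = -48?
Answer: 101124/25 ≈ 4045.0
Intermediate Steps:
M = 48/5 (M = -⅕*(-48) = 48/5 ≈ 9.6000)
((72 - M) - 126)² = ((72 - 1*48/5) - 126)² = ((72 - 48/5) - 126)² = (312/5 - 126)² = (-318/5)² = 101124/25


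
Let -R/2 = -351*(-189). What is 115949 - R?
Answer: 248627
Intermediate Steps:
R = -132678 (R = -(-702)*(-189) = -2*66339 = -132678)
115949 - R = 115949 - 1*(-132678) = 115949 + 132678 = 248627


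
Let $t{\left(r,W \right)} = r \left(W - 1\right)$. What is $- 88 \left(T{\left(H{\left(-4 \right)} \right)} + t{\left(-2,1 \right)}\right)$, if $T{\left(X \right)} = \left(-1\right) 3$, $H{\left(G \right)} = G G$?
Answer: $264$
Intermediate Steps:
$t{\left(r,W \right)} = r \left(-1 + W\right)$
$H{\left(G \right)} = G^{2}$
$T{\left(X \right)} = -3$
$- 88 \left(T{\left(H{\left(-4 \right)} \right)} + t{\left(-2,1 \right)}\right) = - 88 \left(-3 - 2 \left(-1 + 1\right)\right) = - 88 \left(-3 - 0\right) = - 88 \left(-3 + 0\right) = \left(-88\right) \left(-3\right) = 264$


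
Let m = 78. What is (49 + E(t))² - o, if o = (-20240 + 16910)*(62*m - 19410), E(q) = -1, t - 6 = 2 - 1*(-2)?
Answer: -48529116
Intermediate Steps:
t = 10 (t = 6 + (2 - 1*(-2)) = 6 + (2 + 2) = 6 + 4 = 10)
o = 48531420 (o = (-20240 + 16910)*(62*78 - 19410) = -3330*(4836 - 19410) = -3330*(-14574) = 48531420)
(49 + E(t))² - o = (49 - 1)² - 1*48531420 = 48² - 48531420 = 2304 - 48531420 = -48529116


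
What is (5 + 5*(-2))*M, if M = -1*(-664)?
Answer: -3320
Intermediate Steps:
M = 664
(5 + 5*(-2))*M = (5 + 5*(-2))*664 = (5 - 10)*664 = -5*664 = -3320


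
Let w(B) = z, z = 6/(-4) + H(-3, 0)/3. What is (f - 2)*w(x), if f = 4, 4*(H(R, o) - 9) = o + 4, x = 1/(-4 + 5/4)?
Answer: 11/3 ≈ 3.6667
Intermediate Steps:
x = -4/11 (x = 1/(-4 + 5*(1/4)) = 1/(-4 + 5/4) = 1/(-11/4) = -4/11 ≈ -0.36364)
H(R, o) = 10 + o/4 (H(R, o) = 9 + (o + 4)/4 = 9 + (4 + o)/4 = 9 + (1 + o/4) = 10 + o/4)
z = 11/6 (z = 6/(-4) + (10 + (1/4)*0)/3 = 6*(-1/4) + (10 + 0)*(1/3) = -3/2 + 10*(1/3) = -3/2 + 10/3 = 11/6 ≈ 1.8333)
w(B) = 11/6
(f - 2)*w(x) = (4 - 2)*(11/6) = 2*(11/6) = 11/3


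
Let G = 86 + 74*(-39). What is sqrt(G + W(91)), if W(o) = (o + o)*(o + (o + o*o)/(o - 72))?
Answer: sqrt(33918458)/19 ≈ 306.52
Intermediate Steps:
G = -2800 (G = 86 - 2886 = -2800)
W(o) = 2*o*(o + (o + o**2)/(-72 + o)) (W(o) = (2*o)*(o + (o + o**2)/(-72 + o)) = 2*o*(o + (o + o**2)/(-72 + o)))
sqrt(G + W(91)) = sqrt(-2800 + 91**2*(-142 + 4*91)/(-72 + 91)) = sqrt(-2800 + 8281*(-142 + 364)/19) = sqrt(-2800 + 8281*(1/19)*222) = sqrt(-2800 + 1838382/19) = sqrt(1785182/19) = sqrt(33918458)/19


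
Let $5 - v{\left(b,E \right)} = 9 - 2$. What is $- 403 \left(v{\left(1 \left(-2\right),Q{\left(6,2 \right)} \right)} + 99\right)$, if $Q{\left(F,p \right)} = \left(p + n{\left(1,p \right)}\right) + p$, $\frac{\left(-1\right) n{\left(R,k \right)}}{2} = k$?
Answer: $-39091$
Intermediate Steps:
$n{\left(R,k \right)} = - 2 k$
$Q{\left(F,p \right)} = 0$ ($Q{\left(F,p \right)} = \left(p - 2 p\right) + p = - p + p = 0$)
$v{\left(b,E \right)} = -2$ ($v{\left(b,E \right)} = 5 - \left(9 - 2\right) = 5 - 7 = -2$)
$- 403 \left(v{\left(1 \left(-2\right),Q{\left(6,2 \right)} \right)} + 99\right) = - 403 \left(-2 + 99\right) = \left(-403\right) 97 = -39091$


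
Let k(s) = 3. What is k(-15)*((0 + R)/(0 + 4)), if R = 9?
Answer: 27/4 ≈ 6.7500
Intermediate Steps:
k(-15)*((0 + R)/(0 + 4)) = 3*((0 + 9)/(0 + 4)) = 3*(9/4) = 27/4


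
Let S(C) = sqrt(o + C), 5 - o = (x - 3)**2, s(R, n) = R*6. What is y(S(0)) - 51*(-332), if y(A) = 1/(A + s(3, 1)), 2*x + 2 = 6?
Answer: 338641/20 ≈ 16932.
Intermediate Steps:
x = 2 (x = -1 + (1/2)*6 = -1 + 3 = 2)
s(R, n) = 6*R
o = 4 (o = 5 - (2 - 3)**2 = 5 - 1*(-1)**2 = 5 - 1*1 = 5 - 1 = 4)
S(C) = sqrt(4 + C)
y(A) = 1/(18 + A) (y(A) = 1/(A + 6*3) = 1/(A + 18) = 1/(18 + A))
y(S(0)) - 51*(-332) = 1/(18 + sqrt(4 + 0)) - 51*(-332) = 1/(18 + sqrt(4)) + 16932 = 1/(18 + 2) + 16932 = 1/20 + 16932 = 338641/20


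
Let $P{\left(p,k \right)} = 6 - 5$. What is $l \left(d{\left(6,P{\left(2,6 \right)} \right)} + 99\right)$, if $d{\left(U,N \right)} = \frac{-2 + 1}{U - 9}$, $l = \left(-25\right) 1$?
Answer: $- \frac{7450}{3} \approx -2483.3$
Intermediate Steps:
$l = -25$
$P{\left(p,k \right)} = 1$ ($P{\left(p,k \right)} = 6 - 5 = 1$)
$d{\left(U,N \right)} = - \frac{1}{-9 + U}$ ($d{\left(U,N \right)} = - \frac{1}{U - 9} = - \frac{1}{-9 + U}$)
$l \left(d{\left(6,P{\left(2,6 \right)} \right)} + 99\right) = - 25 \left(- \frac{1}{-9 + 6} + 99\right) = - 25 \left(- \frac{1}{-3} + 99\right) = - 25 \left(\left(-1\right) \left(- \frac{1}{3}\right) + 99\right) = - 25 \left(\frac{1}{3} + 99\right) = \left(-25\right) \frac{298}{3} = - \frac{7450}{3}$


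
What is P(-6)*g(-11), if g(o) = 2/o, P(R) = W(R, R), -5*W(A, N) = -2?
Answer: -4/55 ≈ -0.072727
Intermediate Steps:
W(A, N) = 2/5 (W(A, N) = -1/5*(-2) = 2/5)
P(R) = 2/5
P(-6)*g(-11) = 2*(2/(-11))/5 = 2*(2*(-1/11))/5 = (2/5)*(-2/11) = -4/55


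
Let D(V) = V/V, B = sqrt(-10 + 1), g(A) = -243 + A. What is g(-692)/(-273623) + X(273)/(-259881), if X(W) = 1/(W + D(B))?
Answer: 66578639767/19483980768462 ≈ 0.0034171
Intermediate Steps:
B = 3*I (B = sqrt(-9) = 3*I ≈ 3.0*I)
D(V) = 1
X(W) = 1/(1 + W) (X(W) = 1/(W + 1) = 1/(1 + W))
g(-692)/(-273623) + X(273)/(-259881) = (-243 - 692)/(-273623) + 1/((1 + 273)*(-259881)) = -935*(-1/273623) - 1/259881/274 = 935/273623 + (1/274)*(-1/259881) = 935/273623 - 1/71207394 = 66578639767/19483980768462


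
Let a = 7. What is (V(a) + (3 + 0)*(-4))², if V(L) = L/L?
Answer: 121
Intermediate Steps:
V(L) = 1
(V(a) + (3 + 0)*(-4))² = (1 + (3 + 0)*(-4))² = (1 + 3*(-4))² = (1 - 12)² = (-11)² = 121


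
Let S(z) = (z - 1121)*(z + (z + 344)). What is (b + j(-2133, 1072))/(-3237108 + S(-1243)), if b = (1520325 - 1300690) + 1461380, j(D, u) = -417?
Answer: 840299/913290 ≈ 0.92008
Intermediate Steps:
S(z) = (-1121 + z)*(344 + 2*z) (S(z) = (-1121 + z)*(z + (344 + z)) = (-1121 + z)*(344 + 2*z))
b = 1681015 (b = 219635 + 1461380 = 1681015)
(b + j(-2133, 1072))/(-3237108 + S(-1243)) = (1681015 - 417)/(-3237108 + (-385624 - 1898*(-1243) + 2*(-1243)**2)) = 1680598/(-3237108 + (-385624 + 2359214 + 2*1545049)) = 1680598/(-3237108 + (-385624 + 2359214 + 3090098)) = 1680598/(-3237108 + 5063688) = 1680598/1826580 = 1680598*(1/1826580) = 840299/913290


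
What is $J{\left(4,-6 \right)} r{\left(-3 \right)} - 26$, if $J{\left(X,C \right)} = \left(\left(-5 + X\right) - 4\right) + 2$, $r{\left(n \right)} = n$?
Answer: $-17$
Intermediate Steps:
$J{\left(X,C \right)} = -7 + X$ ($J{\left(X,C \right)} = \left(-9 + X\right) + 2 = -7 + X$)
$J{\left(4,-6 \right)} r{\left(-3 \right)} - 26 = \left(-7 + 4\right) \left(-3\right) - 26 = \left(-3\right) \left(-3\right) - 26 = 9 - 26 = -17$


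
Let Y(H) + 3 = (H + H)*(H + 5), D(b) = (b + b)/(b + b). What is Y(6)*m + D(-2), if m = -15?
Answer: -1934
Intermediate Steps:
D(b) = 1 (D(b) = (2*b)/((2*b)) = (2*b)*(1/(2*b)) = 1)
Y(H) = -3 + 2*H*(5 + H) (Y(H) = -3 + (H + H)*(H + 5) = -3 + (2*H)*(5 + H) = -3 + 2*H*(5 + H))
Y(6)*m + D(-2) = (-3 + 2*6² + 10*6)*(-15) + 1 = (-3 + 2*36 + 60)*(-15) + 1 = (-3 + 72 + 60)*(-15) + 1 = 129*(-15) + 1 = -1935 + 1 = -1934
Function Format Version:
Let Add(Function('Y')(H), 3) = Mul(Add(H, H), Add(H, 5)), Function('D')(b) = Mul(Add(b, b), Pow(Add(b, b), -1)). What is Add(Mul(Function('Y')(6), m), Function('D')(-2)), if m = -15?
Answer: -1934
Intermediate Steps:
Function('D')(b) = 1 (Function('D')(b) = Mul(Mul(2, b), Pow(Mul(2, b), -1)) = Mul(Mul(2, b), Mul(Rational(1, 2), Pow(b, -1))) = 1)
Function('Y')(H) = Add(-3, Mul(2, H, Add(5, H))) (Function('Y')(H) = Add(-3, Mul(Add(H, H), Add(H, 5))) = Add(-3, Mul(Mul(2, H), Add(5, H))) = Add(-3, Mul(2, H, Add(5, H))))
Add(Mul(Function('Y')(6), m), Function('D')(-2)) = Add(Mul(Add(-3, Mul(2, Pow(6, 2)), Mul(10, 6)), -15), 1) = Add(Mul(Add(-3, Mul(2, 36), 60), -15), 1) = Add(Mul(Add(-3, 72, 60), -15), 1) = Add(Mul(129, -15), 1) = Add(-1935, 1) = -1934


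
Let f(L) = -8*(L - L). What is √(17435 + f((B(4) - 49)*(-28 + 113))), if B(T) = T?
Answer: √17435 ≈ 132.04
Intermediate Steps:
f(L) = 0 (f(L) = -8*0 = 0)
√(17435 + f((B(4) - 49)*(-28 + 113))) = √(17435 + 0) = √17435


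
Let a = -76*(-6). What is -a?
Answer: -456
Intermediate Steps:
a = 456
-a = -1*456 = -456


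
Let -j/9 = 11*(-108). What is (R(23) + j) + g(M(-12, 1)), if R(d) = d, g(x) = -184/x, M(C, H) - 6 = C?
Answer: 32237/3 ≈ 10746.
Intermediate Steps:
M(C, H) = 6 + C
j = 10692 (j = -99*(-108) = -9*(-1188) = 10692)
(R(23) + j) + g(M(-12, 1)) = (23 + 10692) - 184/(6 - 12) = 10715 - 184/(-6) = 10715 - 184*(-1/6) = 10715 + 92/3 = 32237/3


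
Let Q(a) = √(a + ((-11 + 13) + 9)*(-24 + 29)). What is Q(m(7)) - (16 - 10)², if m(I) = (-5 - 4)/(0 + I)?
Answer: -36 + 2*√658/7 ≈ -28.671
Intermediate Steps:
m(I) = -9/I
Q(a) = √(55 + a) (Q(a) = √(a + (2 + 9)*5) = √(a + 11*5) = √(a + 55) = √(55 + a))
Q(m(7)) - (16 - 10)² = √(55 - 9/7) - (16 - 10)² = √(55 - 9*⅐) - 1*6² = √(55 - 9/7) - 1*36 = √(376/7) - 36 = 2*√658/7 - 36 = -36 + 2*√658/7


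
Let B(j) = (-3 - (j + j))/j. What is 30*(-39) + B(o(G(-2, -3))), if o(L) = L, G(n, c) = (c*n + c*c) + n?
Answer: -15239/13 ≈ -1172.2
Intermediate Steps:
G(n, c) = n + c² + c*n (G(n, c) = (c*n + c²) + n = (c² + c*n) + n = n + c² + c*n)
B(j) = (-3 - 2*j)/j
30*(-39) + B(o(G(-2, -3))) = 30*(-39) + (-2 - 3/(-2 + (-3)² - 3*(-2))) = -1170 + (-2 - 3/(-2 + 9 + 6)) = -1170 + (-2 - 3/13) = -1170 - 29/13 = -15239/13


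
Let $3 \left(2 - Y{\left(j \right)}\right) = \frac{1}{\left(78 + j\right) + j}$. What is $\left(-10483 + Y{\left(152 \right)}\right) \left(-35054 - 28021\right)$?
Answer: $\frac{252536047675}{382} \approx 6.6109 \cdot 10^{8}$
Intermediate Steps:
$Y{\left(j \right)} = 2 - \frac{1}{3 \left(78 + 2 j\right)}$ ($Y{\left(j \right)} = 2 - \frac{1}{3 \left(\left(78 + j\right) + j\right)} = 2 - \frac{1}{3 \left(78 + 2 j\right)}$)
$\left(-10483 + Y{\left(152 \right)}\right) \left(-35054 - 28021\right) = \left(-10483 + \frac{467 + 12 \cdot 152}{6 \left(39 + 152\right)}\right) \left(-35054 - 28021\right) = \left(-10483 + \frac{467 + 1824}{6 \cdot 191}\right) \left(-63075\right) = \left(-10483 + \frac{1}{6} \cdot \frac{1}{191} \cdot 2291\right) \left(-63075\right) = \left(-10483 + \frac{2291}{1146}\right) \left(-63075\right) = \left(- \frac{12011227}{1146}\right) \left(-63075\right) = \frac{252536047675}{382}$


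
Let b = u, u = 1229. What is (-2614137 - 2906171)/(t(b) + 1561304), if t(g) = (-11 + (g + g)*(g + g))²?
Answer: -5520308/36502780874313 ≈ -1.5123e-7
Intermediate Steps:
b = 1229
t(g) = (-11 + 4*g²)² (t(g) = (-11 + (2*g)*(2*g))² = (-11 + 4*g²)²)
(-2614137 - 2906171)/(t(b) + 1561304) = (-2614137 - 2906171)/((-11 + 4*1229²)² + 1561304) = -5520308/((-11 + 4*1510441)² + 1561304) = -5520308/((-11 + 6041764)² + 1561304) = -5520308/(6041753² + 1561304) = -5520308/(36502779313009 + 1561304) = -5520308/36502780874313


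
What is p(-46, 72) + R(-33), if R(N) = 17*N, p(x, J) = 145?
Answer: -416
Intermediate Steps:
p(-46, 72) + R(-33) = 145 + 17*(-33) = 145 - 561 = -416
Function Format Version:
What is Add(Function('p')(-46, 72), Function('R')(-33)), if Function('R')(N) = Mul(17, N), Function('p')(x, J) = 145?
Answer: -416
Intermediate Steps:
Add(Function('p')(-46, 72), Function('R')(-33)) = Add(145, Mul(17, -33)) = Add(145, -561) = -416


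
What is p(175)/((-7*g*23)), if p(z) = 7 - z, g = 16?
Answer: 3/46 ≈ 0.065217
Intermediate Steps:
p(175)/((-7*g*23)) = (7 - 1*175)/((-7*16*23)) = (7 - 175)/((-112*23)) = -168/(-2576) = -168*(-1/2576) = 3/46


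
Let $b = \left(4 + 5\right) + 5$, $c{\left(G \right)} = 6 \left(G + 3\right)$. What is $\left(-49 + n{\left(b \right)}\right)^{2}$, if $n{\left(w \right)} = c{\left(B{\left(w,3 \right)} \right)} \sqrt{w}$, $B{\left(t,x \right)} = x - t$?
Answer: $34657 + 4704 \sqrt{14} \approx 52258.0$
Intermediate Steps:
$c{\left(G \right)} = 18 + 6 G$ ($c{\left(G \right)} = 6 \left(3 + G\right) = 18 + 6 G$)
$b = 14$ ($b = 9 + 5 = 14$)
$n{\left(w \right)} = \sqrt{w} \left(36 - 6 w\right)$ ($n{\left(w \right)} = \left(18 + 6 \left(3 - w\right)\right) \sqrt{w} = \left(18 - \left(-18 + 6 w\right)\right) \sqrt{w} = \left(36 - 6 w\right) \sqrt{w} = \sqrt{w} \left(36 - 6 w\right)$)
$\left(-49 + n{\left(b \right)}\right)^{2} = \left(-49 + 6 \sqrt{14} \left(6 - 14\right)\right)^{2} = \left(-49 + 6 \sqrt{14} \left(-8\right)\right)^{2} = \left(-49 - 48 \sqrt{14}\right)^{2}$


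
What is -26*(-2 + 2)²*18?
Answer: 0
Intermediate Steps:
-26*(-2 + 2)²*18 = -26*0²*18 = -26*0*18 = 0*18 = 0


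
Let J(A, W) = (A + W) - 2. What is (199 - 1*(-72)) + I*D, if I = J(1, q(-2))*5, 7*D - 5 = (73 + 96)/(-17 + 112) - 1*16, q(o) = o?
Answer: 38671/133 ≈ 290.76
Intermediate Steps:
D = -876/665 (D = 5/7 + ((73 + 96)/(-17 + 112) - 1*16)/7 = 5/7 + (169/95 - 16)/7 = 5/7 + (⅐)*(-1351/95) = 5/7 - 193/95 = -876/665 ≈ -1.3173)
J(A, W) = -2 + A + W
I = -15 (I = (-2 + 1 - 2)*5 = -3*5 = -15)
(199 - 1*(-72)) + I*D = (199 - 1*(-72)) - 15*(-876/665) = (199 + 72) + 2628/133 = 271 + 2628/133 = 38671/133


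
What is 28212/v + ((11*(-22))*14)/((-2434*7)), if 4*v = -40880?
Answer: -7965191/3109435 ≈ -2.5616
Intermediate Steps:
v = -10220 (v = (¼)*(-40880) = -10220)
28212/v + ((11*(-22))*14)/((-2434*7)) = 28212/(-10220) + ((11*(-22))*14)/((-2434*7)) = 28212*(-1/10220) - 242*14/(-17038) = -7053/2555 - 3388*(-1/17038) = -7053/2555 + 242/1217 = -7965191/3109435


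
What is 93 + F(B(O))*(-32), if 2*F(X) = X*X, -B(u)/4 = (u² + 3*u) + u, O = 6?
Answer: -921507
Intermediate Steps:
B(u) = -16*u - 4*u² (B(u) = -4*((u² + 3*u) + u) = -4*(u² + 4*u) = -16*u - 4*u²)
F(X) = X²/2 (F(X) = (X*X)/2 = X²/2)
93 + F(B(O))*(-32) = 93 + ((-4*6*(4 + 6))²/2)*(-32) = 93 + ((-4*6*10)²/2)*(-32) = 93 + ((½)*(-240)²)*(-32) = 93 + ((½)*57600)*(-32) = 93 + 28800*(-32) = 93 - 921600 = -921507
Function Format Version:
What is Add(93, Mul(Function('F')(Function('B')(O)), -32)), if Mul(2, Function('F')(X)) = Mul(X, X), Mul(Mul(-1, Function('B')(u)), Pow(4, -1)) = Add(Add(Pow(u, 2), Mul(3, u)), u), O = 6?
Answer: -921507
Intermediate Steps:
Function('B')(u) = Add(Mul(-16, u), Mul(-4, Pow(u, 2))) (Function('B')(u) = Mul(-4, Add(Add(Pow(u, 2), Mul(3, u)), u)) = Mul(-4, Add(Pow(u, 2), Mul(4, u))) = Add(Mul(-16, u), Mul(-4, Pow(u, 2))))
Function('F')(X) = Mul(Rational(1, 2), Pow(X, 2)) (Function('F')(X) = Mul(Rational(1, 2), Mul(X, X)) = Mul(Rational(1, 2), Pow(X, 2)))
Add(93, Mul(Function('F')(Function('B')(O)), -32)) = Add(93, Mul(Mul(Rational(1, 2), Pow(Mul(-4, 6, Add(4, 6)), 2)), -32)) = Add(93, Mul(Mul(Rational(1, 2), Pow(Mul(-4, 6, 10), 2)), -32)) = Add(93, Mul(Mul(Rational(1, 2), Pow(-240, 2)), -32)) = Add(93, Mul(Mul(Rational(1, 2), 57600), -32)) = Add(93, Mul(28800, -32)) = Add(93, -921600) = -921507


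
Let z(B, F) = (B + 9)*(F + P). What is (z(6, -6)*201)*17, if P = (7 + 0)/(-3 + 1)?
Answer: -973845/2 ≈ -4.8692e+5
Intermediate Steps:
P = -7/2 (P = 7/(-2) = 7*(-1/2) = -7/2 ≈ -3.5000)
z(B, F) = (9 + B)*(-7/2 + F) (z(B, F) = (B + 9)*(F - 7/2) = (9 + B)*(-7/2 + F))
(z(6, -6)*201)*17 = ((-63/2 + 9*(-6) - 7/2*6 + 6*(-6))*201)*17 = ((-63/2 - 54 - 21 - 36)*201)*17 = -285/2*201*17 = -57285/2*17 = -973845/2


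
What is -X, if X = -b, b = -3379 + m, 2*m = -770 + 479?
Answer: -7049/2 ≈ -3524.5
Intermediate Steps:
m = -291/2 (m = (-770 + 479)/2 = (½)*(-291) = -291/2 ≈ -145.50)
b = -7049/2 (b = -3379 - 291/2 = -7049/2 ≈ -3524.5)
X = 7049/2 (X = -1*(-7049/2) = 7049/2 ≈ 3524.5)
-X = -1*7049/2 = -7049/2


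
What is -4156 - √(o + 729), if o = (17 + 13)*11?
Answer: -4156 - √1059 ≈ -4188.5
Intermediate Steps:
o = 330 (o = 30*11 = 330)
-4156 - √(o + 729) = -4156 - √(330 + 729) = -4156 - √1059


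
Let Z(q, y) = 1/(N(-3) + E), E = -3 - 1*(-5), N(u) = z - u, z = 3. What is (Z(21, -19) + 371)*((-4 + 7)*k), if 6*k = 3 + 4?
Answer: 20783/16 ≈ 1298.9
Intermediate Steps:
k = 7/6 (k = (3 + 4)/6 = (⅙)*7 = 7/6 ≈ 1.1667)
N(u) = 3 - u
E = 2 (E = -3 + 5 = 2)
Z(q, y) = ⅛ (Z(q, y) = 1/((3 - 1*(-3)) + 2) = 1/((3 + 3) + 2) = 1/(6 + 2) = 1/8 = ⅛)
(Z(21, -19) + 371)*((-4 + 7)*k) = (⅛ + 371)*((-4 + 7)*(7/6)) = 2969*(3*(7/6))/8 = (2969/8)*(7/2) = 20783/16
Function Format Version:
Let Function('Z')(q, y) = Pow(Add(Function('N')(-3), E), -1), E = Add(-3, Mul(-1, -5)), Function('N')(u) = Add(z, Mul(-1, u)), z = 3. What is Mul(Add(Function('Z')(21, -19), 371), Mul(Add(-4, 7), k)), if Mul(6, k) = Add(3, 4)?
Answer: Rational(20783, 16) ≈ 1298.9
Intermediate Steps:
k = Rational(7, 6) (k = Mul(Rational(1, 6), Add(3, 4)) = Mul(Rational(1, 6), 7) = Rational(7, 6) ≈ 1.1667)
Function('N')(u) = Add(3, Mul(-1, u))
E = 2 (E = Add(-3, 5) = 2)
Function('Z')(q, y) = Rational(1, 8) (Function('Z')(q, y) = Pow(Add(Add(3, Mul(-1, -3)), 2), -1) = Pow(Add(Add(3, 3), 2), -1) = Pow(Add(6, 2), -1) = Pow(8, -1) = Rational(1, 8))
Mul(Add(Function('Z')(21, -19), 371), Mul(Add(-4, 7), k)) = Mul(Add(Rational(1, 8), 371), Mul(Add(-4, 7), Rational(7, 6))) = Mul(Rational(2969, 8), Mul(3, Rational(7, 6))) = Mul(Rational(2969, 8), Rational(7, 2)) = Rational(20783, 16)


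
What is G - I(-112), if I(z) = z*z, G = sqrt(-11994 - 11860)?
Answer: -12544 + I*sqrt(23854) ≈ -12544.0 + 154.45*I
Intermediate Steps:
G = I*sqrt(23854) (G = sqrt(-23854) = I*sqrt(23854) ≈ 154.45*I)
I(z) = z**2
G - I(-112) = I*sqrt(23854) - 1*(-112)**2 = I*sqrt(23854) - 1*12544 = I*sqrt(23854) - 12544 = -12544 + I*sqrt(23854)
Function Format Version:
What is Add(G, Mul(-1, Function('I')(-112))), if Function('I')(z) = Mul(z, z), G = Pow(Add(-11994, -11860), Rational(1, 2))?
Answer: Add(-12544, Mul(I, Pow(23854, Rational(1, 2)))) ≈ Add(-12544., Mul(154.45, I))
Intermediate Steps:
G = Mul(I, Pow(23854, Rational(1, 2))) (G = Pow(-23854, Rational(1, 2)) = Mul(I, Pow(23854, Rational(1, 2))) ≈ Mul(154.45, I))
Function('I')(z) = Pow(z, 2)
Add(G, Mul(-1, Function('I')(-112))) = Add(Mul(I, Pow(23854, Rational(1, 2))), Mul(-1, Pow(-112, 2))) = Add(Mul(I, Pow(23854, Rational(1, 2))), Mul(-1, 12544)) = Add(Mul(I, Pow(23854, Rational(1, 2))), -12544) = Add(-12544, Mul(I, Pow(23854, Rational(1, 2))))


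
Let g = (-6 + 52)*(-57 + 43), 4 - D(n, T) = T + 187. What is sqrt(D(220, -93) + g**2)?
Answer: sqrt(414646) ≈ 643.93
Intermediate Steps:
D(n, T) = -183 - T (D(n, T) = 4 - (T + 187) = 4 - (187 + T) = 4 + (-187 - T) = -183 - T)
g = -644 (g = 46*(-14) = -644)
sqrt(D(220, -93) + g**2) = sqrt((-183 - 1*(-93)) + (-644)**2) = sqrt((-183 + 93) + 414736) = sqrt(-90 + 414736) = sqrt(414646)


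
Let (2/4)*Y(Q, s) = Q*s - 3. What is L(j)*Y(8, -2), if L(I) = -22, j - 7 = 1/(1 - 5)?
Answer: 836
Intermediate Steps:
j = 27/4 (j = 7 + 1/(1 - 5) = 7 + 1/(-4) = 7 - 1/4 = 27/4 ≈ 6.7500)
Y(Q, s) = -6 + 2*Q*s (Y(Q, s) = 2*(Q*s - 3) = 2*(-3 + Q*s) = -6 + 2*Q*s)
L(j)*Y(8, -2) = -22*(-6 + 2*8*(-2)) = -22*(-6 - 32) = -22*(-38) = 836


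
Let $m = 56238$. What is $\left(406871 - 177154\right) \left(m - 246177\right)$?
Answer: $-43632217263$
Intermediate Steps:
$\left(406871 - 177154\right) \left(m - 246177\right) = \left(406871 - 177154\right) \left(56238 - 246177\right) = 229717 \left(-189939\right) = -43632217263$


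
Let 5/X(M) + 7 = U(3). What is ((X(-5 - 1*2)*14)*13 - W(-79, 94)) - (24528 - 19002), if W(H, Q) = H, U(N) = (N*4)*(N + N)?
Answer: -5433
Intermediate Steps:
U(N) = 8*N² (U(N) = (4*N)*(2*N) = 8*N²)
X(M) = 1/13 (X(M) = 5/(-7 + 8*3²) = 5/(-7 + 8*9) = 5/(-7 + 72) = 5/65 = 5*(1/65) = 1/13)
((X(-5 - 1*2)*14)*13 - W(-79, 94)) - (24528 - 19002) = (((1/13)*14)*13 - 1*(-79)) - (24528 - 19002) = ((14/13)*13 + 79) - 1*5526 = (14 + 79) - 5526 = 93 - 5526 = -5433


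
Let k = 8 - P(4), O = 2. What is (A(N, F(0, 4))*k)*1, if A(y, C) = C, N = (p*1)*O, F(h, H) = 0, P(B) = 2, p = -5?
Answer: 0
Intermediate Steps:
N = -10 (N = -5*1*2 = -5*2 = -10)
k = 6 (k = 8 - 1*2 = 8 - 2 = 6)
(A(N, F(0, 4))*k)*1 = (0*6)*1 = 0*1 = 0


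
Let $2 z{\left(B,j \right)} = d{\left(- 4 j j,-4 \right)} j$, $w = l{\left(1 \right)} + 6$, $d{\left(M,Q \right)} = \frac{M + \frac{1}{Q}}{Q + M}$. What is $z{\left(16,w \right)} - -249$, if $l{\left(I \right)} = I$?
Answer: $\frac{80779}{320} \approx 252.43$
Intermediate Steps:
$d{\left(M,Q \right)} = \frac{M + \frac{1}{Q}}{M + Q}$
$w = 7$ ($w = 1 + 6 = 7$)
$z{\left(B,j \right)} = - \frac{j \left(1 + 16 j^{2}\right)}{8 \left(-4 - 4 j^{2}\right)}$ ($z{\left(B,j \right)} = \frac{\frac{1 + - 4 j j \left(-4\right)}{\left(-4\right) \left(- 4 j j - 4\right)} j}{2} = \frac{- \frac{1 + - 4 j^{2} \left(-4\right)}{4 \left(- 4 j^{2} - 4\right)} j}{2} = \frac{- \frac{1 + 16 j^{2}}{4 \left(-4 - 4 j^{2}\right)} j}{2} = \frac{\left(- \frac{1}{4}\right) j \frac{1}{-4 - 4 j^{2}} \left(1 + 16 j^{2}\right)}{2} = - \frac{j \left(1 + 16 j^{2}\right)}{8 \left(-4 - 4 j^{2}\right)}$)
$z{\left(16,w \right)} - -249 = \frac{7 + 16 \cdot 7^{3}}{32 + 32 \cdot 7^{2}} - -249 = \frac{7 + 16 \cdot 343}{32 + 32 \cdot 49} + 249 = \frac{7 + 5488}{32 + 1568} + 249 = \frac{1}{1600} \cdot 5495 + 249 = \frac{1099}{320} + 249 = \frac{80779}{320}$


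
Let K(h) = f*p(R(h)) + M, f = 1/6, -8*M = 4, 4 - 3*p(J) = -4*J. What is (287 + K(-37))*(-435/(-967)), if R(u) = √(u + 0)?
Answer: 748345/5802 + 290*I*√37/2901 ≈ 128.98 + 0.60807*I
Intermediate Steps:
R(u) = √u
p(J) = 4/3 + 4*J/3 (p(J) = 4/3 - (-4)*J/3 = 4/3 + 4*J/3)
M = -½ (M = -⅛*4 = -½ ≈ -0.50000)
f = ⅙ ≈ 0.16667
K(h) = -5/18 + 2*√h/9 (K(h) = (4/3 + 4*√h/3)/6 - ½ = (2/9 + 2*√h/9) - ½ = -5/18 + 2*√h/9)
(287 + K(-37))*(-435/(-967)) = (287 + (-5/18 + 2*√(-37)/9))*(-435/(-967)) = (287 + (-5/18 + 2*(I*√37)/9))*(-435*(-1/967)) = (287 + (-5/18 + 2*I*√37/9))*(435/967) = (5161/18 + 2*I*√37/9)*(435/967) = 748345/5802 + 290*I*√37/2901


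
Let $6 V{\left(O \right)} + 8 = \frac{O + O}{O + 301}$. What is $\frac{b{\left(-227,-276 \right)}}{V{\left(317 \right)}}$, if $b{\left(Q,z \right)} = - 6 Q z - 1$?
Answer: $\frac{696942702}{2155} \approx 3.2341 \cdot 10^{5}$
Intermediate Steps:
$b{\left(Q,z \right)} = -1 - 6 Q z$ ($b{\left(Q,z \right)} = - 6 Q z - 1 = -1 - 6 Q z$)
$V{\left(O \right)} = - \frac{4}{3} + \frac{O}{3 \left(301 + O\right)}$ ($V{\left(O \right)} = - \frac{4}{3} + \frac{\left(O + O\right) \frac{1}{O + 301}}{6} = - \frac{4}{3} + \frac{2 O \frac{1}{301 + O}}{6} = - \frac{4}{3} + \frac{O}{3 \left(301 + O\right)}$)
$\frac{b{\left(-227,-276 \right)}}{V{\left(317 \right)}} = \frac{-1 - \left(-1362\right) \left(-276\right)}{\frac{1}{301 + 317} \left(- \frac{1204}{3} - 317\right)} = \frac{-1 - 375912}{\frac{1}{618} \left(- \frac{1204}{3} - 317\right)} = - \frac{375913}{\frac{1}{618} \left(- \frac{2155}{3}\right)} = - \frac{375913}{- \frac{2155}{1854}} = \left(-375913\right) \left(- \frac{1854}{2155}\right) = \frac{696942702}{2155}$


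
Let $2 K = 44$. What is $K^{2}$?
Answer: $484$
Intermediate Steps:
$K = 22$ ($K = \frac{1}{2} \cdot 44 = 22$)
$K^{2} = 22^{2} = 484$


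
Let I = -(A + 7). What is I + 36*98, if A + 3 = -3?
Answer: 3527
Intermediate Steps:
A = -6 (A = -3 - 3 = -6)
I = -1 (I = -(-6 + 7) = -1*1 = -1)
I + 36*98 = -1 + 36*98 = -1 + 3528 = 3527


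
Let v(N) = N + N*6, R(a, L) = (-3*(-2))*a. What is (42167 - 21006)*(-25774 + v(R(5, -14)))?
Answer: -540959804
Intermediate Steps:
R(a, L) = 6*a
v(N) = 7*N (v(N) = N + 6*N = 7*N)
(42167 - 21006)*(-25774 + v(R(5, -14))) = (42167 - 21006)*(-25774 + 7*(6*5)) = 21161*(-25774 + 7*30) = 21161*(-25774 + 210) = 21161*(-25564) = -540959804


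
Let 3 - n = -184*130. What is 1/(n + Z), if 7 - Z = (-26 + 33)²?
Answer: 1/23881 ≈ 4.1874e-5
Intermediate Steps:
n = 23923 (n = 3 - (-184)*130 = 3 - 1*(-23920) = 3 + 23920 = 23923)
Z = -42 (Z = 7 - (-26 + 33)² = 7 - 1*7² = 7 - 1*49 = 7 - 49 = -42)
1/(n + Z) = 1/(23923 - 42) = 1/23881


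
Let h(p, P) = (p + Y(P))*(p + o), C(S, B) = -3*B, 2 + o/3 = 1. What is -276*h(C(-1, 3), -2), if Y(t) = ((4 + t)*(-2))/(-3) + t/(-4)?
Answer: -23736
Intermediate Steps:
o = -3 (o = -6 + 3*1 = -6 + 3 = -3)
Y(t) = 8/3 + 5*t/12 (Y(t) = (-8 - 2*t)*(-1/3) + t*(-1/4) = (8/3 + 2*t/3) - t/4 = 8/3 + 5*t/12)
h(p, P) = (-3 + p)*(8/3 + p + 5*P/12) (h(p, P) = (p + (8/3 + 5*P/12))*(p - 3) = (8/3 + p + 5*P/12)*(-3 + p) = (-3 + p)*(8/3 + p + 5*P/12))
-276*h(C(-1, 3), -2) = -276*(-8 + (-3*3)**2 - 5/4*(-2) - (-1)*3 + (5/12)*(-2)*(-3*3)) = -276*(-8 + (-9)**2 + 5/2 - 1/3*(-9) + (5/12)*(-2)*(-9)) = -276*(-8 + 81 + 5/2 + 3 + 15/2) = -276*86 = -23736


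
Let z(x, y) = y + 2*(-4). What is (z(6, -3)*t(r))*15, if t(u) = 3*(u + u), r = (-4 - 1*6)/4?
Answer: 2475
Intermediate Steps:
z(x, y) = -8 + y (z(x, y) = y - 8 = -8 + y)
r = -5/2 (r = (-4 - 6)*(¼) = -10*¼ = -5/2 ≈ -2.5000)
t(u) = 6*u (t(u) = 3*(2*u) = 6*u)
(z(6, -3)*t(r))*15 = ((-8 - 3)*(6*(-5/2)))*15 = -11*(-15)*15 = 165*15 = 2475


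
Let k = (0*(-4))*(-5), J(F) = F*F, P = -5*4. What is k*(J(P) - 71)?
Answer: 0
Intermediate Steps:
P = -20
J(F) = F²
k = 0 (k = 0*(-5) = 0)
k*(J(P) - 71) = 0*((-20)² - 71) = 0*(400 - 71) = 0*329 = 0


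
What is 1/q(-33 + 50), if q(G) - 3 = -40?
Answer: -1/37 ≈ -0.027027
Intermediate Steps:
q(G) = -37 (q(G) = 3 - 40 = -37)
1/q(-33 + 50) = 1/(-37) = -1/37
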